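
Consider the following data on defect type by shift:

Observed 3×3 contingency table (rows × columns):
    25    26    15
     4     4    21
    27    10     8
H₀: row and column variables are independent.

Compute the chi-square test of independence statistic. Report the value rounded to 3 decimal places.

test statistic = 34.869

Row totals [66, 29, 45], col totals [56, 40, 44], n=140
χ² = (25−26.40)²/26.40 + (26−18.86)²/18.86 + (15−20.74)²/20.74 + (4−11.60)²/11.60 + (4−8.29)²/8.29 + (21−9.11)²/9.11 + (27−18.00)²/18.00 + (10−12.86)²/12.86 + (8−14.14)²/14.14 = 34.8688
df = 4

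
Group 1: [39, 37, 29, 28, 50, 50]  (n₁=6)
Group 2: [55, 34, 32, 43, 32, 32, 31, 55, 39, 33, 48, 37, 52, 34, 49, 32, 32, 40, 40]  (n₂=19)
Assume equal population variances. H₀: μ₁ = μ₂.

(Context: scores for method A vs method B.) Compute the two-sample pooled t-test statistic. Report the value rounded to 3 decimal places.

test statistic = -0.157

x̄₁=38.833, s₁=9.663, n₁=6
x̄₂=39.474, s₂=8.415, n₂=19
s_p² = [5·9.663² + 18·8.415²]/23 = 75.7204
SE = √(s_p²·(1/6+1/19)) = 4.0750
t = (38.833−39.474)/4.0750 = -0.1571
df = 23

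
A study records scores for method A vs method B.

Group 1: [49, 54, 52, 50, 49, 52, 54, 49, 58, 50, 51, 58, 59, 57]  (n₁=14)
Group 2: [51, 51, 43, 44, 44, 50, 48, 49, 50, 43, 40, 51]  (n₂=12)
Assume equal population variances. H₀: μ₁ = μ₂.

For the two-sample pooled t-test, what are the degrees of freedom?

degrees of freedom = 24

df = n₁ + n₂ − 2 = 14 + 12 − 2 = 24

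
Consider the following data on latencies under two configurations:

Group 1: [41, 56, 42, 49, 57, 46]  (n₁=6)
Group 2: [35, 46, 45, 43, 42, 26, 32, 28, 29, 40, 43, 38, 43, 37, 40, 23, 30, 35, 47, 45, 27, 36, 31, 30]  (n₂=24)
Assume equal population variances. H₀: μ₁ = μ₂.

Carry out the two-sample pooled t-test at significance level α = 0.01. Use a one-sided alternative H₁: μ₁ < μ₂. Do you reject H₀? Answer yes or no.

reject H₀: no

x̄₁=48.500, s₁=6.834, n₁=6
x̄₂=36.292, s₂=7.160, n₂=24
s_p² = [5·6.834² + 23·7.160²]/28 = 50.4449
SE = √(s_p²·(1/6+1/24)) = 3.2418
t = (48.500−36.292)/3.2418 = 3.7659
df = 28
p-value (one-sided, H₁ less) = 0.99961
At α=0.01: p ≥ α → fail to reject H₀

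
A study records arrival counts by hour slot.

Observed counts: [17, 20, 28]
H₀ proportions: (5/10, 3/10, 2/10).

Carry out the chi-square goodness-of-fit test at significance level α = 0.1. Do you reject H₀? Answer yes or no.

n = 65; E_i = n·p_i = [32.50, 19.50, 13.00]
χ² = (17−32.50)²/32.50 + (20−19.50)²/19.50 + (28−13.00)²/13.00 = 24.7128
df = 2
p-value (upper-tail) = 0.00000
At α=0.1: p < α → reject H₀

reject H₀: yes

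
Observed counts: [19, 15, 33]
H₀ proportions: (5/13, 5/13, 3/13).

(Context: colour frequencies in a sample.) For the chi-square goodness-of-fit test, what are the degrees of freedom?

degrees of freedom = 2

df = k − 1 = 3 − 1 = 2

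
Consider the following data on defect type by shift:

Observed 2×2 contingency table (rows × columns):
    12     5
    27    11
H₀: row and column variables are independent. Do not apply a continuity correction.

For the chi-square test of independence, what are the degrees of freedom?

df = (r−1)(c−1) = (2−1)·(2−1) = 1

degrees of freedom = 1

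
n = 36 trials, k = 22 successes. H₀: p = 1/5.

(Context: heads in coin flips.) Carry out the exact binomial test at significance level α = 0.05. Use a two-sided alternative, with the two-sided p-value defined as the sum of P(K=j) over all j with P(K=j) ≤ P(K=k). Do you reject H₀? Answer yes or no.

reject H₀: yes

Exact binomial: n=36, k=22, p₀=1/5=0.2000
P(X=j) = C(n,j)·p₀^j·(1−p₀)^(n−j); p = Σ P(X=j) over j with P(X=j) ≤ P(X=22)
p-value (two-sided) = 0.00000
At α=0.05: p < α → reject H₀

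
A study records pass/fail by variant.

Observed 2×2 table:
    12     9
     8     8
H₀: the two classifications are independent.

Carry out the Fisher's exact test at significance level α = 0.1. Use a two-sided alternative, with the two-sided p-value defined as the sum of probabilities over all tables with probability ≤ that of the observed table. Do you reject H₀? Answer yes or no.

reject H₀: no

Margins: r₁=21, r₂=16, c₁=20, c₂=17, n=37
p_obs = C(21,12)·C(16,8)/C(37,20); sum pmf over tables with pmf ≤ p_obs
p-value (two-sided) = 0.74631
At α=0.1: p ≥ α → fail to reject H₀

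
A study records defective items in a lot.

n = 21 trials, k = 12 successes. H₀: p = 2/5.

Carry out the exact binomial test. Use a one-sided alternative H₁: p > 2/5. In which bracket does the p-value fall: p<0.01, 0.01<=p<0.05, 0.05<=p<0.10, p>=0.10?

p-value bracket: 0.05<=p<0.10

Exact binomial: n=21, k=12, p₀=2/5=0.4000
P(X≥12) from Σ C(n,i)·p₀^i·(1−p₀)^(n−i)
p-value (one-sided, H₁ greater) = 0.08492
→ bracket: 0.05<=p<0.10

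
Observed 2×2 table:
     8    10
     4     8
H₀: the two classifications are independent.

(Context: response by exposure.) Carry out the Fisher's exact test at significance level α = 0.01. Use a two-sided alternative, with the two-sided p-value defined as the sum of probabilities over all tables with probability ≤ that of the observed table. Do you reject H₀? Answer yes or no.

reject H₀: no

Margins: r₁=18, r₂=12, c₁=12, c₂=18, n=30
p_obs = C(18,8)·C(12,4)/C(30,12); sum pmf over tables with pmf ≤ p_obs
p-value (two-sided) = 0.70859
At α=0.01: p ≥ α → fail to reject H₀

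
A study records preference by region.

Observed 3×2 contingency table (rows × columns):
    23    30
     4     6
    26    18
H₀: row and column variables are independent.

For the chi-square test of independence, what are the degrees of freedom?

df = (r−1)(c−1) = (3−1)·(2−1) = 2

degrees of freedom = 2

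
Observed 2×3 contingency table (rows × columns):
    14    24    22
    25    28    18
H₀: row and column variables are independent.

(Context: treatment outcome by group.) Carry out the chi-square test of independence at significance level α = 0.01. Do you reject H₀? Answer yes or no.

Row totals [60, 71], col totals [39, 52, 40], n=131
χ² = (14−17.86)²/17.86 + (24−23.82)²/23.82 + (22−18.32)²/18.32 + (25−21.14)²/21.14 + (28−28.18)²/28.18 + (18−21.68)²/21.68 = 2.9071
df = 2
p-value (upper-tail) = 0.23374
At α=0.01: p ≥ α → fail to reject H₀

reject H₀: no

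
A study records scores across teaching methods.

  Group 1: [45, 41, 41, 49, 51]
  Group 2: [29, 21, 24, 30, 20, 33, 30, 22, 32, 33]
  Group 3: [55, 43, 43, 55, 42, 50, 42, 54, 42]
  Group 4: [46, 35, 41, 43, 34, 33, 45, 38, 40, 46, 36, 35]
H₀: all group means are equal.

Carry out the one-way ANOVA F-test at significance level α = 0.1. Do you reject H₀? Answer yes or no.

Group means [45.40, 27.40, 47.33, 39.33], grand mean 38.861
SSB = Σnᵢ(x̄ᵢ−x̄)² = 2176.039; SSW = ΣΣ(x−x̄ᵢ)² = 868.267
MSB = 2176.039/3 = 725.3463; MSW = 868.267/32 = 27.1333
F = MSB/MSW = 26.7327
df = (3, 32)
p-value (upper-tail) = 0.00000
At α=0.1: p < α → reject H₀

reject H₀: yes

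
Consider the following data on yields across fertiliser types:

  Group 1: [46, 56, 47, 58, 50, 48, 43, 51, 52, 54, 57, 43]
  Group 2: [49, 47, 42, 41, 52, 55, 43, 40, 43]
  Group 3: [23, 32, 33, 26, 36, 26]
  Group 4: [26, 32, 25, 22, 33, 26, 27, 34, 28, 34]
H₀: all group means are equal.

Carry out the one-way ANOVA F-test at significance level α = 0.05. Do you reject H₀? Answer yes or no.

reject H₀: yes

Group means [50.42, 45.78, 29.33, 28.70], grand mean 40.000
SSB = Σnᵢ(x̄ᵢ−x̄)² = 3562.094; SSW = ΣΣ(x−x̄ᵢ)² = 805.906
MSB = 3562.094/3 = 1187.3648; MSW = 805.906/33 = 24.4214
F = MSB/MSW = 48.6199
df = (3, 33)
p-value (upper-tail) = 0.00000
At α=0.05: p < α → reject H₀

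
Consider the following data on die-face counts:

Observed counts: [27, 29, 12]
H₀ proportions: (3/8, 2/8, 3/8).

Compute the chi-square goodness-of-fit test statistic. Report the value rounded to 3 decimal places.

n = 68; E_i = n·p_i = [25.50, 17.00, 25.50]
χ² = (27−25.50)²/25.50 + (29−17.00)²/17.00 + (12−25.50)²/25.50 = 15.7059
df = 2

test statistic = 15.706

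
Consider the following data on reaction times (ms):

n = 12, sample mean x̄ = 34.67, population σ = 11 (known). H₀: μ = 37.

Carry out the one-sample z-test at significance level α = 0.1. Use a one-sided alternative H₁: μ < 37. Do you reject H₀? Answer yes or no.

reject H₀: no

SE = σ/√n = 11/√12 = 3.1754
z = (x̄−μ₀)/SE = (34.67−37)/3.1754 = -0.7338
p-value (one-sided, H₁ less) = 0.23155
At α=0.1: p ≥ α → fail to reject H₀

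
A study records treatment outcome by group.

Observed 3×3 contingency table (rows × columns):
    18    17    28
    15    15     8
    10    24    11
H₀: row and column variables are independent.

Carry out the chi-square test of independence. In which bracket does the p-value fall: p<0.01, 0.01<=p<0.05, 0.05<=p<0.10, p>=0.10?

Row totals [63, 38, 45], col totals [43, 56, 47], n=146
χ² = (18−18.55)²/18.55 + (17−24.16)²/24.16 + (28−20.28)²/20.28 + (15−11.19)²/11.19 + (15−14.58)²/14.58 + (8−12.23)²/12.23 + (10−13.25)²/13.25 + (24−17.26)²/17.26 + (11−14.49)²/14.49 = 12.1210
df = 4
p-value (upper-tail) = 0.01647
→ bracket: 0.01<=p<0.05

p-value bracket: 0.01<=p<0.05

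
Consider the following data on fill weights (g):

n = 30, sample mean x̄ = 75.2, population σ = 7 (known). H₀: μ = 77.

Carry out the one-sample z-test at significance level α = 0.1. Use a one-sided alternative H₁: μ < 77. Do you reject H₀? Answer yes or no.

reject H₀: yes

SE = σ/√n = 7/√30 = 1.2780
z = (x̄−μ₀)/SE = (75.2−77)/1.2780 = -1.4084
p-value (one-sided, H₁ less) = 0.07950
At α=0.1: p < α → reject H₀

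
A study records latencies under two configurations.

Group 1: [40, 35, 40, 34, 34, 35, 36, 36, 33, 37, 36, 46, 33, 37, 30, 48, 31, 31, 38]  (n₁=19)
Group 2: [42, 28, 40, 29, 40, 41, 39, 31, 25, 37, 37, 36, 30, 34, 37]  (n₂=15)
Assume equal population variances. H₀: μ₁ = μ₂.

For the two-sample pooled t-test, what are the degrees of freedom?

df = n₁ + n₂ − 2 = 19 + 15 − 2 = 32

degrees of freedom = 32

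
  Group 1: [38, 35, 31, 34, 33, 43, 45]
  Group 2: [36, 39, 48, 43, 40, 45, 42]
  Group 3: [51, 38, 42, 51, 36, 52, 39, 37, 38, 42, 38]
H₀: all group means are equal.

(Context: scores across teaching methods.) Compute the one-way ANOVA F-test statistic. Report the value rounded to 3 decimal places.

Group means [37.00, 41.86, 42.18], grand mean 40.640
SSB = Σnᵢ(x̄ᵢ−x̄)² = 129.266; SSW = ΣΣ(x−x̄ᵢ)² = 640.494
MSB = 129.266/2 = 64.6332; MSW = 640.494/22 = 29.1133
F = MSB/MSW = 2.2201
df = (2, 22)

test statistic = 2.220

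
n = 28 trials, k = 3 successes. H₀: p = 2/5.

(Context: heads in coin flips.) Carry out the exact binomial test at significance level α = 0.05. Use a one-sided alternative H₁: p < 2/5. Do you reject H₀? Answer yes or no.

reject H₀: yes

Exact binomial: n=28, k=3, p₀=2/5=0.4000
P(X≤3) from Σ C(n,i)·p₀^i·(1−p₀)^(n−i)
p-value (one-sided, H₁ less) = 0.00071
At α=0.05: p < α → reject H₀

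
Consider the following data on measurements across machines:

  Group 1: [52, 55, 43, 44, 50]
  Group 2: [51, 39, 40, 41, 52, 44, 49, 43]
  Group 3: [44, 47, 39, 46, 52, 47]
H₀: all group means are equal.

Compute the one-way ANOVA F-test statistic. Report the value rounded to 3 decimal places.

test statistic = 1.023

Group means [48.80, 44.88, 45.83], grand mean 46.211
SSB = Σnᵢ(x̄ᵢ−x̄)² = 48.650; SSW = ΣΣ(x−x̄ᵢ)² = 380.508
MSB = 48.650/2 = 24.3248; MSW = 380.508/16 = 23.7818
F = MSB/MSW = 1.0228
df = (2, 16)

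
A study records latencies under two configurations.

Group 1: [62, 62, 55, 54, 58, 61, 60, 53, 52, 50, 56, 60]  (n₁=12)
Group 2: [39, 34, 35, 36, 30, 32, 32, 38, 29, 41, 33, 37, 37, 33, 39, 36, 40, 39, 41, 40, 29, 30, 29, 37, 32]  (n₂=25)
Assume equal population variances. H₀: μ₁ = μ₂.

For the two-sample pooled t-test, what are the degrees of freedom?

df = n₁ + n₂ − 2 = 12 + 25 − 2 = 35

degrees of freedom = 35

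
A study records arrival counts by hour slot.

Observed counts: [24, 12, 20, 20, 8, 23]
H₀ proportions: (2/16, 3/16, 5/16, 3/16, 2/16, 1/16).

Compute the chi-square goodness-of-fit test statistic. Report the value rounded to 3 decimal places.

n = 107; E_i = n·p_i = [13.38, 20.06, 33.44, 20.06, 13.38, 6.69]
χ² = (24−13.38)²/13.38 + (12−20.06)²/20.06 + (20−33.44)²/33.44 + (20−20.06)²/20.06 + (8−13.38)²/13.38 + (23−6.69)²/6.69 = 59.0312
df = 5

test statistic = 59.031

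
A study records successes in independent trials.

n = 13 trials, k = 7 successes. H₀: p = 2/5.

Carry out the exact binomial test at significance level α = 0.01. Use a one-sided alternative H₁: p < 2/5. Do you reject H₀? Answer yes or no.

reject H₀: no

Exact binomial: n=13, k=7, p₀=2/5=0.4000
P(X≤7) from Σ C(n,i)·p₀^i·(1−p₀)^(n−i)
p-value (one-sided, H₁ less) = 0.90233
At α=0.01: p ≥ α → fail to reject H₀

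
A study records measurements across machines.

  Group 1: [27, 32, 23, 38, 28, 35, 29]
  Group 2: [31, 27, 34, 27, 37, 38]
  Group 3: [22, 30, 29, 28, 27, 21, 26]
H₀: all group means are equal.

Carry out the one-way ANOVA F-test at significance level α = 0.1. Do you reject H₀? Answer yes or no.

Group means [30.29, 32.33, 26.14], grand mean 29.450
SSB = Σnᵢ(x̄ᵢ−x̄)² = 131.331; SSW = ΣΣ(x−x̄ᵢ)² = 341.619
MSB = 131.331/2 = 65.6655; MSW = 341.619/17 = 20.0952
F = MSB/MSW = 3.2677
df = (2, 17)
p-value (upper-tail) = 0.06298
At α=0.1: p < α → reject H₀

reject H₀: yes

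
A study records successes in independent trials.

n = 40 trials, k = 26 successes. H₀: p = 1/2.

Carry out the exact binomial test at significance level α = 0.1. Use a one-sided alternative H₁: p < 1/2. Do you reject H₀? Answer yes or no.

Exact binomial: n=40, k=26, p₀=1/2=0.5000
P(X≤26) from Σ C(n,i)·p₀^i·(1−p₀)^(n−i)
p-value (one-sided, H₁ less) = 0.98076
At α=0.1: p ≥ α → fail to reject H₀

reject H₀: no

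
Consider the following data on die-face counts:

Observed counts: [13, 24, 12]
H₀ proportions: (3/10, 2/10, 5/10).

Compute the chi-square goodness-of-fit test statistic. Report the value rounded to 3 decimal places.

n = 49; E_i = n·p_i = [14.70, 9.80, 24.50]
χ² = (13−14.70)²/14.70 + (24−9.80)²/9.80 + (12−24.50)²/24.50 = 27.1497
df = 2

test statistic = 27.150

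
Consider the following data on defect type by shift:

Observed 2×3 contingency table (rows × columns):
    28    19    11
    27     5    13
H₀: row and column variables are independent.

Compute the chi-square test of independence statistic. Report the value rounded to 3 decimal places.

test statistic = 6.819

Row totals [58, 45], col totals [55, 24, 24], n=103
χ² = (28−30.97)²/30.97 + (19−13.51)²/13.51 + (11−13.51)²/13.51 + (27−24.03)²/24.03 + (5−10.49)²/10.49 + (13−10.49)²/10.49 = 6.8194
df = 2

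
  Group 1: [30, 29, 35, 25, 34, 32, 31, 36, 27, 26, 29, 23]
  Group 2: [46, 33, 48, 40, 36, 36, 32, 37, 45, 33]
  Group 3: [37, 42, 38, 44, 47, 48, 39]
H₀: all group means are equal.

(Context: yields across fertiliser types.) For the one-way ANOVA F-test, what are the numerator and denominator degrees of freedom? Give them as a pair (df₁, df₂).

degrees of freedom = [2, 26]

k = 3 groups, N = 29 total
df = (k−1, N−k) = (3−1, 29−3) = (2, 26)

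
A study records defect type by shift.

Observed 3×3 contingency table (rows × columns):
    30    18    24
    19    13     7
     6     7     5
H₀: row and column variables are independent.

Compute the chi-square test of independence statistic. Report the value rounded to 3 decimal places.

test statistic = 4.093

Row totals [72, 39, 18], col totals [55, 38, 36], n=129
χ² = (30−30.70)²/30.70 + (18−21.21)²/21.21 + (24−20.09)²/20.09 + (19−16.63)²/16.63 + (13−11.49)²/11.49 + (7−10.88)²/10.88 + (6−7.67)²/7.67 + (7−5.30)²/5.30 + (5−5.02)²/5.02 = 4.0933
df = 4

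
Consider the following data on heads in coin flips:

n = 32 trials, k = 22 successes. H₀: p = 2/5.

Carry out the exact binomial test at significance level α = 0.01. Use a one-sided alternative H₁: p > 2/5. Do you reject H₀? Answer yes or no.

Exact binomial: n=32, k=22, p₀=2/5=0.4000
P(X≥22) from Σ C(n,i)·p₀^i·(1−p₀)^(n−i)
p-value (one-sided, H₁ greater) = 0.00095
At α=0.01: p < α → reject H₀

reject H₀: yes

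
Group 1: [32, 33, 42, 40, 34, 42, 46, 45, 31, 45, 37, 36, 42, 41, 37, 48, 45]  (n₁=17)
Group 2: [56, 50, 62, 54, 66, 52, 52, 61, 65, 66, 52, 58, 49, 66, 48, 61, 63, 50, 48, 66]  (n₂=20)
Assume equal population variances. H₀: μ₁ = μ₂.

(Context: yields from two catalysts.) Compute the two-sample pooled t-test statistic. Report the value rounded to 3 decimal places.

test statistic = -8.564

x̄₁=39.765, s₁=5.310, n₁=17
x̄₂=57.250, s₂=6.843, n₂=20
s_p² = [16·5.310² + 19·6.843²]/35 = 38.3088
SE = √(s_p²·(1/17+1/20)) = 2.0418
t = (39.765−57.250)/2.0418 = -8.5637
df = 35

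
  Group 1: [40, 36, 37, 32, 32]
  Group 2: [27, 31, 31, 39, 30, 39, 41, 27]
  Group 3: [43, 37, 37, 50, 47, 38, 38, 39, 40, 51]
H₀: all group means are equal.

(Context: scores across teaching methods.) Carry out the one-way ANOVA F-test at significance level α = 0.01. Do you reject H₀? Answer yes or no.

Group means [35.40, 33.12, 42.00], grand mean 37.478
SSB = Σnᵢ(x̄ᵢ−x̄)² = 377.664; SSW = ΣΣ(x−x̄ᵢ)² = 538.075
MSB = 377.664/2 = 188.8321; MSW = 538.075/20 = 26.9038
F = MSB/MSW = 7.0188
df = (2, 20)
p-value (upper-tail) = 0.00491
At α=0.01: p < α → reject H₀

reject H₀: yes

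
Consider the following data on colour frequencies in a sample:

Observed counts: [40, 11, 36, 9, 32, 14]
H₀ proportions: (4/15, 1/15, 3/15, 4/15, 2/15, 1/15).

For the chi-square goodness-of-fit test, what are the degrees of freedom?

df = k − 1 = 6 − 1 = 5

degrees of freedom = 5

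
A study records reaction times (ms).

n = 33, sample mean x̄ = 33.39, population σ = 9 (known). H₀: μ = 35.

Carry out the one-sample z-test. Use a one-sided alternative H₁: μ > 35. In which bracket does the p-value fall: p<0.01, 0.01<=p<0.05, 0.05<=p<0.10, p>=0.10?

p-value bracket: p>=0.10

SE = σ/√n = 9/√33 = 1.5667
z = (x̄−μ₀)/SE = (33.39−35)/1.5667 = -1.0276
p-value (one-sided, H₁ greater) = 0.84794
→ bracket: p>=0.10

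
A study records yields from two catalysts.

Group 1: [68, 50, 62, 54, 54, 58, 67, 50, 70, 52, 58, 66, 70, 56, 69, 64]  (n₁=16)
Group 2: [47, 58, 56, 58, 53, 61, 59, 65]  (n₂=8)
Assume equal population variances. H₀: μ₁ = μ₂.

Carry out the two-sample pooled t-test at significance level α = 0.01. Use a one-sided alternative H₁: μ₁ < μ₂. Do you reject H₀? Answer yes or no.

x̄₁=60.500, s₁=7.330, n₁=16
x̄₂=57.125, s₂=5.384, n₂=8
s_p² = [15·7.330² + 7·5.384²]/22 = 45.8580
SE = √(s_p²·(1/16+1/8)) = 2.9323
t = (60.500−57.125)/2.9323 = 1.1510
df = 22
p-value (one-sided, H₁ less) = 0.86895
At α=0.01: p ≥ α → fail to reject H₀

reject H₀: no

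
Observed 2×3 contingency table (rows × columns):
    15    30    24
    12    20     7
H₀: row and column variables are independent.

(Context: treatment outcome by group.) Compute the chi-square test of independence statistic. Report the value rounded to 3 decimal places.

test statistic = 3.600

Row totals [69, 39], col totals [27, 50, 31], n=108
χ² = (15−17.25)²/17.25 + (30−31.94)²/31.94 + (24−19.81)²/19.81 + (12−9.75)²/9.75 + (20−18.06)²/18.06 + (7−11.19)²/11.19 = 3.6004
df = 2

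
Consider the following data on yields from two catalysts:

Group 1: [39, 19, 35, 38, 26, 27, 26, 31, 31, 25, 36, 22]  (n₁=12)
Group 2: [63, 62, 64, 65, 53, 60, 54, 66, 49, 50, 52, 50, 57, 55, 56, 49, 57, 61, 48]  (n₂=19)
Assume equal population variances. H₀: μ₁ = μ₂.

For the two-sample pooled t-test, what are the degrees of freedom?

df = n₁ + n₂ − 2 = 12 + 19 − 2 = 29

degrees of freedom = 29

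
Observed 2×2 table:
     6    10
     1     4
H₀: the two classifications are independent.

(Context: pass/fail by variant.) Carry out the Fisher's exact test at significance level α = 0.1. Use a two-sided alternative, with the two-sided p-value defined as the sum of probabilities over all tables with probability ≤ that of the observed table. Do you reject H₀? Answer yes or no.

Margins: r₁=16, r₂=5, c₁=7, c₂=14, n=21
p_obs = C(16,6)·C(5,1)/C(21,7); sum pmf over tables with pmf ≤ p_obs
p-value (two-sided) = 0.62436
At α=0.1: p ≥ α → fail to reject H₀

reject H₀: no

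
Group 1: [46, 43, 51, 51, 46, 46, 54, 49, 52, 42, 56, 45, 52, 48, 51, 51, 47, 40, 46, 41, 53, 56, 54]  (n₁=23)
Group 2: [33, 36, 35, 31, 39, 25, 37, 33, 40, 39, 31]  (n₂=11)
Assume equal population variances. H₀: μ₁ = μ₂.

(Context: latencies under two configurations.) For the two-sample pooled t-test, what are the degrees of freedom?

df = n₁ + n₂ − 2 = 23 + 11 − 2 = 32

degrees of freedom = 32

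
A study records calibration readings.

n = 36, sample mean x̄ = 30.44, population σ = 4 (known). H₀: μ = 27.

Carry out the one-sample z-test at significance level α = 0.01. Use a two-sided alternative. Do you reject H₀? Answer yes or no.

reject H₀: yes

SE = σ/√n = 4/√36 = 0.6667
z = (x̄−μ₀)/SE = (30.44−27)/0.6667 = 5.1600
p-value (two-sided) = 0.00000
At α=0.01: p < α → reject H₀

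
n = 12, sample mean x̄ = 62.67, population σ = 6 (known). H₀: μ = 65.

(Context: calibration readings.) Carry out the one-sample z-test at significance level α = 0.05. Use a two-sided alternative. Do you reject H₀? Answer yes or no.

SE = σ/√n = 6/√12 = 1.7321
z = (x̄−μ₀)/SE = (62.67−65)/1.7321 = -1.3452
p-value (two-sided) = 0.17855
At α=0.05: p ≥ α → fail to reject H₀

reject H₀: no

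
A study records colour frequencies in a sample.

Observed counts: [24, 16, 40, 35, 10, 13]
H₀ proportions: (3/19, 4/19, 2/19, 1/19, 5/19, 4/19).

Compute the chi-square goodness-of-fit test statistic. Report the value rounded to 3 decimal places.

test statistic = 184.621

n = 138; E_i = n·p_i = [21.79, 29.05, 14.53, 7.26, 36.32, 29.05]
χ² = (24−21.79)²/21.79 + (16−29.05)²/29.05 + (40−14.53)²/14.53 + (35−7.26)²/7.26 + (10−36.32)²/36.32 + (13−29.05)²/29.05 = 184.6214
df = 5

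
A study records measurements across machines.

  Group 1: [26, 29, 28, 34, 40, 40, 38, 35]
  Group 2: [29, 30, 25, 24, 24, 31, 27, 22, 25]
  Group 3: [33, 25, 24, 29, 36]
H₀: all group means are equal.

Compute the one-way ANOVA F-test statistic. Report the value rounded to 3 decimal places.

Group means [33.75, 26.33, 29.40], grand mean 29.727
SSB = Σnᵢ(x̄ᵢ−x̄)² = 233.664; SSW = ΣΣ(x−x̄ᵢ)² = 394.700
MSB = 233.664/2 = 116.8318; MSW = 394.700/19 = 20.7737
F = MSB/MSW = 5.6240
df = (2, 19)

test statistic = 5.624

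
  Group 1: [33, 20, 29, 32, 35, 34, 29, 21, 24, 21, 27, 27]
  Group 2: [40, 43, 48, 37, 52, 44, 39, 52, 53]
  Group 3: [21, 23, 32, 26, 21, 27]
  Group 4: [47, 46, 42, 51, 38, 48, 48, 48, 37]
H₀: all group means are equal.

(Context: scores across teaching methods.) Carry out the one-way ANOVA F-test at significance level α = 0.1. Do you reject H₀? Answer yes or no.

reject H₀: yes

Group means [27.67, 45.33, 25.00, 45.00], grand mean 35.972
SSB = Σnᵢ(x̄ᵢ−x̄)² = 3072.306; SSW = ΣΣ(x−x̄ᵢ)² = 886.667
MSB = 3072.306/3 = 1024.1019; MSW = 886.667/32 = 27.7083
F = MSB/MSW = 36.9601
df = (3, 32)
p-value (upper-tail) = 0.00000
At α=0.1: p < α → reject H₀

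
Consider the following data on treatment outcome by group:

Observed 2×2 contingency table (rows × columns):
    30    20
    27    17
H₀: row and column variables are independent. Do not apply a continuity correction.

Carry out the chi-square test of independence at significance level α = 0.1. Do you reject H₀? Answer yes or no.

reject H₀: no

Row totals [50, 44], col totals [57, 37], n=94
χ² = (30−30.32)²/30.32 + (20−19.68)²/19.68 + (27−26.68)²/26.68 + (17−17.32)²/17.32 = 0.0182
df = 1
p-value (upper-tail) = 0.89259
At α=0.1: p ≥ α → fail to reject H₀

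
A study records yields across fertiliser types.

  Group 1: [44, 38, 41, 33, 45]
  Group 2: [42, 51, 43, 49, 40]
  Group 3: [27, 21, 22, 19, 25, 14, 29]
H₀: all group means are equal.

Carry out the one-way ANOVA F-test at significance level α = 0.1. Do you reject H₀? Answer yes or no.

Group means [40.20, 45.00, 22.43], grand mean 34.294
SSB = Σnᵢ(x̄ᵢ−x̄)² = 1733.015; SSW = ΣΣ(x−x̄ᵢ)² = 340.514
MSB = 1733.015/2 = 866.5076; MSW = 340.514/14 = 24.3224
F = MSB/MSW = 35.6258
df = (2, 14)
p-value (upper-tail) = 0.00000
At α=0.1: p < α → reject H₀

reject H₀: yes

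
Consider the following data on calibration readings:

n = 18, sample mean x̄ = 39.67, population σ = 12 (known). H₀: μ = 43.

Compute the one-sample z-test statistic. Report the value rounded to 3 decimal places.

SE = σ/√n = 12/√18 = 2.8284
z = (x̄−μ₀)/SE = (39.67−43)/2.8284 = -1.1773

test statistic = -1.177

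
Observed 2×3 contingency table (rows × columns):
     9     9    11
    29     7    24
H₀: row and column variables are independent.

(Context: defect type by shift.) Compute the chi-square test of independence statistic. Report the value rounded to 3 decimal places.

Row totals [29, 60], col totals [38, 16, 35], n=89
χ² = (9−12.38)²/12.38 + (9−5.21)²/5.21 + (11−11.40)²/11.40 + (29−25.62)²/25.62 + (7−10.79)²/10.79 + (24−23.60)²/23.60 = 5.4709
df = 2

test statistic = 5.471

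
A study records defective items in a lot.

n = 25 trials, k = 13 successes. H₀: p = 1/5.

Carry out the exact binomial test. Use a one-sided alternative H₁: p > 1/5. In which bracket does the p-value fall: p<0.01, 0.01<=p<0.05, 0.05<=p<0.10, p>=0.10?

Exact binomial: n=25, k=13, p₀=1/5=0.2000
P(X≥13) from Σ C(n,i)·p₀^i·(1−p₀)^(n−i)
p-value (one-sided, H₁ greater) = 0.00037
→ bracket: p<0.01

p-value bracket: p<0.01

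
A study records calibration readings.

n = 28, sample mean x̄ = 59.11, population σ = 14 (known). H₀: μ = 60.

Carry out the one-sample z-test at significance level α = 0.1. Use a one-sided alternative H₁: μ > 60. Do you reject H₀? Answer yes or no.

SE = σ/√n = 14/√28 = 2.6458
z = (x̄−μ₀)/SE = (59.11−60)/2.6458 = -0.3364
p-value (one-sided, H₁ greater) = 0.63171
At α=0.1: p ≥ α → fail to reject H₀

reject H₀: no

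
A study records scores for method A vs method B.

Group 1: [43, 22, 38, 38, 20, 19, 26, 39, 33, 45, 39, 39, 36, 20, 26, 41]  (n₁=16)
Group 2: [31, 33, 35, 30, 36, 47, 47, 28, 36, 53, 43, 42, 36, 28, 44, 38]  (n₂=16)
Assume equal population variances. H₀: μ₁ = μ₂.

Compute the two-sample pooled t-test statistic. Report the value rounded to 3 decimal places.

x̄₁=32.750, s₁=9.044, n₁=16
x̄₂=37.938, s₂=7.407, n₂=16
s_p² = [15·9.044² + 15·7.407²]/30 = 68.3312
SE = √(s_p²·(1/16+1/16)) = 2.9226
t = (32.750−37.938)/2.9226 = -1.7750
df = 30

test statistic = -1.775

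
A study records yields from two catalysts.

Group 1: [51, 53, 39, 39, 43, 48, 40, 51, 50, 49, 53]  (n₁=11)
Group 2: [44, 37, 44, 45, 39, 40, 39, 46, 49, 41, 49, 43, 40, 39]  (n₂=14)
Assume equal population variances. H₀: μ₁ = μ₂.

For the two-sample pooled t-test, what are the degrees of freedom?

df = n₁ + n₂ − 2 = 11 + 14 − 2 = 23

degrees of freedom = 23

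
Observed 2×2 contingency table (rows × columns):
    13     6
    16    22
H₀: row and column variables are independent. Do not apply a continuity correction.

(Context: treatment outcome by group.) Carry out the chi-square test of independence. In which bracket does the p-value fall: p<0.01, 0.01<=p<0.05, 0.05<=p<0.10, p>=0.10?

Row totals [19, 38], col totals [29, 28], n=57
χ² = (13−9.67)²/9.67 + (6−9.33)²/9.33 + (16−19.33)²/19.33 + (22−18.67)²/18.67 = 3.5099
df = 1
p-value (upper-tail) = 0.06100
→ bracket: 0.05<=p<0.10

p-value bracket: 0.05<=p<0.10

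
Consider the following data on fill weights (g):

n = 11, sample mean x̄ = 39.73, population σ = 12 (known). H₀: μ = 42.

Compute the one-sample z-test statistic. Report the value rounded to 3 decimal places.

SE = σ/√n = 12/√11 = 3.6181
z = (x̄−μ₀)/SE = (39.73−42)/3.6181 = -0.6274

test statistic = -0.627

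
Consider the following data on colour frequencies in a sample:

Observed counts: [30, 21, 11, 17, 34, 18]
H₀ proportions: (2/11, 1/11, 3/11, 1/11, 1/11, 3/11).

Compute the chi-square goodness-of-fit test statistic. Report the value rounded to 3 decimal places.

n = 131; E_i = n·p_i = [23.82, 11.91, 35.73, 11.91, 11.91, 35.73]
χ² = (30−23.82)²/23.82 + (21−11.91)²/11.91 + (11−35.73)²/35.73 + (17−11.91)²/11.91 + (34−11.91)²/11.91 + (18−35.73)²/35.73 = 77.6081
df = 5

test statistic = 77.608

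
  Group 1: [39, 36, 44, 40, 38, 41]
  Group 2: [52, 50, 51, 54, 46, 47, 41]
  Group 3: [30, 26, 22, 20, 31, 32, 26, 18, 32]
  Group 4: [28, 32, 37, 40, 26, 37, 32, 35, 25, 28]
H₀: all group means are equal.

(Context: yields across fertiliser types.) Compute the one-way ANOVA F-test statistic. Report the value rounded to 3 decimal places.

test statistic = 33.156

Group means [39.67, 48.71, 26.33, 32.00], grand mean 35.500
SSB = Σnᵢ(x̄ᵢ−x̄)² = 2205.238; SSW = ΣΣ(x−x̄ᵢ)² = 620.762
MSB = 2205.238/3 = 735.0794; MSW = 620.762/28 = 22.1701
F = MSB/MSW = 33.1564
df = (3, 28)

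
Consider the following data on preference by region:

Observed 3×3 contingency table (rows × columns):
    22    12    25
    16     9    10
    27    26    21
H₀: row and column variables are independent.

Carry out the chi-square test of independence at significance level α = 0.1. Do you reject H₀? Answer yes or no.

reject H₀: no

Row totals [59, 35, 74], col totals [65, 47, 56], n=168
χ² = (22−22.83)²/22.83 + (12−16.51)²/16.51 + (25−19.67)²/19.67 + (16−13.54)²/13.54 + (9−9.79)²/9.79 + (10−11.67)²/11.67 + (27−28.63)²/28.63 + (26−20.70)²/20.70 + (21−24.67)²/24.67 = 5.4484
df = 4
p-value (upper-tail) = 0.24431
At α=0.1: p ≥ α → fail to reject H₀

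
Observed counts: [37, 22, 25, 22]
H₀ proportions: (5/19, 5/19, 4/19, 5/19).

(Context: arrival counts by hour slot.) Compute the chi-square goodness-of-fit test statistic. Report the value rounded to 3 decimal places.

test statistic = 5.786

n = 106; E_i = n·p_i = [27.89, 27.89, 22.32, 27.89]
χ² = (37−27.89)²/27.89 + (22−27.89)²/27.89 + (25−22.32)²/22.32 + (22−27.89)²/27.89 = 5.7863
df = 3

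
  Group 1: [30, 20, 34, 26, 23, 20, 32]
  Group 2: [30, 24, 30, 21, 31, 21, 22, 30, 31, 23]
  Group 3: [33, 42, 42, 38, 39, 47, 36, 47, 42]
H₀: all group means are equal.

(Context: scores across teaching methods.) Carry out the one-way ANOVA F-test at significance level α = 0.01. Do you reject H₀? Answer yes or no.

Group means [26.43, 26.30, 40.67], grand mean 31.308
SSB = Σnᵢ(x̄ᵢ−x̄)² = 1205.724; SSW = ΣΣ(x−x̄ᵢ)² = 547.814
MSB = 1205.724/2 = 602.8621; MSW = 547.814/23 = 23.8180
F = MSB/MSW = 25.3112
df = (2, 23)
p-value (upper-tail) = 0.00000
At α=0.01: p < α → reject H₀

reject H₀: yes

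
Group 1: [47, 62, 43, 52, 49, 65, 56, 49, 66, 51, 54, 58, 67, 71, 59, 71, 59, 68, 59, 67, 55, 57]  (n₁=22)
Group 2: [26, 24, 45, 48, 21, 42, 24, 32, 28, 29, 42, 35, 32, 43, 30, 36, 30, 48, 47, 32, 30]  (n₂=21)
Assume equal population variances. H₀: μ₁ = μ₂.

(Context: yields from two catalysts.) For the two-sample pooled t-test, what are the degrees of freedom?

degrees of freedom = 41

df = n₁ + n₂ − 2 = 22 + 21 − 2 = 41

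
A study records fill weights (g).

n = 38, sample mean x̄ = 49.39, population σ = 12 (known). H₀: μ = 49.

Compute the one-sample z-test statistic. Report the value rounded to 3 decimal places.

test statistic = 0.200

SE = σ/√n = 12/√38 = 1.9467
z = (x̄−μ₀)/SE = (49.39−49)/1.9467 = 0.2003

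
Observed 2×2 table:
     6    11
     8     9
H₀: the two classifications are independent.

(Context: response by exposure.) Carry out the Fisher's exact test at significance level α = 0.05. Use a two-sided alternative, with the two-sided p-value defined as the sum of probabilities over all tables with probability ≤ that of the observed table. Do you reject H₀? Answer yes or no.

reject H₀: no

Margins: r₁=17, r₂=17, c₁=14, c₂=20, n=34
p_obs = C(17,6)·C(17,8)/C(34,14); sum pmf over tables with pmf ≤ p_obs
p-value (two-sided) = 0.72828
At α=0.05: p ≥ α → fail to reject H₀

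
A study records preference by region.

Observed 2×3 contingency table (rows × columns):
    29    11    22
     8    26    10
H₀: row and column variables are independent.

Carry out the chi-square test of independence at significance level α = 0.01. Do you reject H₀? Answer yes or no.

reject H₀: yes

Row totals [62, 44], col totals [37, 37, 32], n=106
χ² = (29−21.64)²/21.64 + (11−21.64)²/21.64 + (22−18.72)²/18.72 + (8−15.36)²/15.36 + (26−15.36)²/15.36 + (10−13.28)²/13.28 = 20.0207
df = 2
p-value (upper-tail) = 0.00004
At α=0.01: p < α → reject H₀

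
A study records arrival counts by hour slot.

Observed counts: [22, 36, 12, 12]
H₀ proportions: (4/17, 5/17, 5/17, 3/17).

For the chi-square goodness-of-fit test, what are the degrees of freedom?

df = k − 1 = 4 − 1 = 3

degrees of freedom = 3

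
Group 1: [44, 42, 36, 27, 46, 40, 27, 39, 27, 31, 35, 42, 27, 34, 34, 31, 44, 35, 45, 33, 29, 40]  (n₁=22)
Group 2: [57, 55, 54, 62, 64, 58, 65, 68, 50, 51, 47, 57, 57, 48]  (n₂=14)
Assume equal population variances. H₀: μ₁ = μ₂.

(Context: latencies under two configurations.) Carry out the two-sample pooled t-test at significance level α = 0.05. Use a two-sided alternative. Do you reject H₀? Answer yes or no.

x̄₁=35.818, s₁=6.412, n₁=22
x̄₂=56.643, s₂=6.428, n₂=14
s_p² = [21·6.412² + 13·6.428²]/34 = 41.1908
SE = √(s_p²·(1/22+1/14)) = 2.1942
t = (35.818−56.643)/2.1942 = -9.4908
df = 34
p-value (two-sided) = 0.00000
At α=0.05: p < α → reject H₀

reject H₀: yes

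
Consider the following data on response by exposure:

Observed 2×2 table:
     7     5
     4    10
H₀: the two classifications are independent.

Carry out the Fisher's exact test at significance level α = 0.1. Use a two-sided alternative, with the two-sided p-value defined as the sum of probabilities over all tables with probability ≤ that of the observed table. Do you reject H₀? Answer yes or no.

Margins: r₁=12, r₂=14, c₁=11, c₂=15, n=26
p_obs = C(12,7)·C(14,4)/C(26,11); sum pmf over tables with pmf ≤ p_obs
p-value (two-sided) = 0.23286
At α=0.1: p ≥ α → fail to reject H₀

reject H₀: no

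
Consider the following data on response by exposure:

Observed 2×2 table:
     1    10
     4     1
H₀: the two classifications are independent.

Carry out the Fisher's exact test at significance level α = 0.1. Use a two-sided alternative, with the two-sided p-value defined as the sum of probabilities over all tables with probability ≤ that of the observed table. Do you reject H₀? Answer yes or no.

Margins: r₁=11, r₂=5, c₁=5, c₂=11, n=16
p_obs = C(11,1)·C(5,4)/C(16,5); sum pmf over tables with pmf ≤ p_obs
p-value (two-sided) = 0.01282
At α=0.1: p < α → reject H₀

reject H₀: yes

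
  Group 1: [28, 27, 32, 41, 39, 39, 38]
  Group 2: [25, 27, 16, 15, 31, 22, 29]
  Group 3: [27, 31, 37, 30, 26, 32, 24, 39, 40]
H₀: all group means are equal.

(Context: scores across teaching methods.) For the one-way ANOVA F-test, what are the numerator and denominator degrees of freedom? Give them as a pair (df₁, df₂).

degrees of freedom = [2, 20]

k = 3 groups, N = 23 total
df = (k−1, N−k) = (3−1, 23−3) = (2, 20)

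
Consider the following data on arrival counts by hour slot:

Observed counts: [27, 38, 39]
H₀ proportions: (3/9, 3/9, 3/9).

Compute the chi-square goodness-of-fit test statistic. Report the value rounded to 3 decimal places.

test statistic = 2.558

n = 104; E_i = n·p_i = [34.67, 34.67, 34.67]
χ² = (27−34.67)²/34.67 + (38−34.67)²/34.67 + (39−34.67)²/34.67 = 2.5577
df = 2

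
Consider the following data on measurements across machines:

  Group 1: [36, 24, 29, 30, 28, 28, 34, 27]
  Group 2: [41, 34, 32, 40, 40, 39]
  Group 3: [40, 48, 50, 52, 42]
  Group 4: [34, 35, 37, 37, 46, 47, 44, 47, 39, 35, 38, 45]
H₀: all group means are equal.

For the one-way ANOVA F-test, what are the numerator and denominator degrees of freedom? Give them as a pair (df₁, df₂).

k = 4 groups, N = 31 total
df = (k−1, N−k) = (4−1, 31−4) = (3, 27)

degrees of freedom = [3, 27]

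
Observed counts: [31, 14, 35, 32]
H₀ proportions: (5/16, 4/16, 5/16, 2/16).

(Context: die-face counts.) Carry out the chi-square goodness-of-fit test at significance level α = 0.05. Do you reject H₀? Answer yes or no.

n = 112; E_i = n·p_i = [35.00, 28.00, 35.00, 14.00]
χ² = (31−35.00)²/35.00 + (14−28.00)²/28.00 + (35−35.00)²/35.00 + (32−14.00)²/14.00 = 30.6000
df = 3
p-value (upper-tail) = 0.00000
At α=0.05: p < α → reject H₀

reject H₀: yes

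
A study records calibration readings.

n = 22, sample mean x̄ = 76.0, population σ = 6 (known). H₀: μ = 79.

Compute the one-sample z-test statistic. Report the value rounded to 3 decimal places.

test statistic = -2.345

SE = σ/√n = 6/√22 = 1.2792
z = (x̄−μ₀)/SE = (76.0−79)/1.2792 = -2.3452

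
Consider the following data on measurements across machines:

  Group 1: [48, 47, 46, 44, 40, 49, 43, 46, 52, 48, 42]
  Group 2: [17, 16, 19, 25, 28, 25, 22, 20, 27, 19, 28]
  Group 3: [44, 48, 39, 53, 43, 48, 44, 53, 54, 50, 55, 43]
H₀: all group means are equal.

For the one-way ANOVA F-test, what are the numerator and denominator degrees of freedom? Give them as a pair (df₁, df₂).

degrees of freedom = [2, 31]

k = 3 groups, N = 34 total
df = (k−1, N−k) = (3−1, 34−3) = (2, 31)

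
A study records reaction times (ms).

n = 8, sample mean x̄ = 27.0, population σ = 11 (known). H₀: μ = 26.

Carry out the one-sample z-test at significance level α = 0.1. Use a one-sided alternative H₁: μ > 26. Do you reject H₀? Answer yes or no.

reject H₀: no

SE = σ/√n = 11/√8 = 3.8891
z = (x̄−μ₀)/SE = (27.0−26)/3.8891 = 0.2571
p-value (one-sided, H₁ greater) = 0.39854
At α=0.1: p ≥ α → fail to reject H₀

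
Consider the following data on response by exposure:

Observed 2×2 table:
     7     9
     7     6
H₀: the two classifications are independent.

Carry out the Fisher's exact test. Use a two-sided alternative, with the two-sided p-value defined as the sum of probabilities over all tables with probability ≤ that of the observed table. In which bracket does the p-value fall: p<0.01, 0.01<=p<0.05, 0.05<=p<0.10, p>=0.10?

p-value bracket: p>=0.10

Margins: r₁=16, r₂=13, c₁=14, c₂=15, n=29
p_obs = C(16,7)·C(13,7)/C(29,14); sum pmf over tables with pmf ≤ p_obs
p-value (two-sided) = 0.71525
→ bracket: p>=0.10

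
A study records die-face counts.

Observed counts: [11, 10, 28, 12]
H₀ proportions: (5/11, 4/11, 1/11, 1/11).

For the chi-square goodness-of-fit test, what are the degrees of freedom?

df = k − 1 = 4 − 1 = 3

degrees of freedom = 3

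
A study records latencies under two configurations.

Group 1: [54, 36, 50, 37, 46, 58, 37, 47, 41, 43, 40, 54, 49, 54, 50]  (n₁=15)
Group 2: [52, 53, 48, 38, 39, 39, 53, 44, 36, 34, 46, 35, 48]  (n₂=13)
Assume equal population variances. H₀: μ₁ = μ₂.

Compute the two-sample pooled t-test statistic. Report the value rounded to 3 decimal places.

test statistic = 1.098

x̄₁=46.400, s₁=7.109, n₁=15
x̄₂=43.462, s₂=7.007, n₂=13
s_p² = [14·7.109² + 12·7.007²]/26 = 49.8781
SE = √(s_p²·(1/15+1/13)) = 2.6762
t = (46.400−43.462)/2.6762 = 1.0980
df = 26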